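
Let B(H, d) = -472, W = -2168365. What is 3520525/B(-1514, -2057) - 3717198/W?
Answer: -7632028674169/1023468280 ≈ -7457.0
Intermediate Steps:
3520525/B(-1514, -2057) - 3717198/W = 3520525/(-472) - 3717198/(-2168365) = 3520525*(-1/472) - 3717198*(-1/2168365) = -3520525/472 + 3717198/2168365 = -7632028674169/1023468280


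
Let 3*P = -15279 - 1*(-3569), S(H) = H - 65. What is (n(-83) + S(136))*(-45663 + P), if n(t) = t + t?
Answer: 14126405/3 ≈ 4.7088e+6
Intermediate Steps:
n(t) = 2*t
S(H) = -65 + H
P = -11710/3 (P = (-15279 - 1*(-3569))/3 = (-15279 + 3569)/3 = (⅓)*(-11710) = -11710/3 ≈ -3903.3)
(n(-83) + S(136))*(-45663 + P) = (2*(-83) + (-65 + 136))*(-45663 - 11710/3) = (-166 + 71)*(-148699/3) = -95*(-148699/3) = 14126405/3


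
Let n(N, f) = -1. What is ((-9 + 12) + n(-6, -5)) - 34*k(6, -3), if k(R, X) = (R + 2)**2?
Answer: -2174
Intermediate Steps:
k(R, X) = (2 + R)**2
((-9 + 12) + n(-6, -5)) - 34*k(6, -3) = ((-9 + 12) - 1) - 34*(2 + 6)**2 = (3 - 1) - 34*8**2 = 2 - 34*64 = 2 - 2176 = -2174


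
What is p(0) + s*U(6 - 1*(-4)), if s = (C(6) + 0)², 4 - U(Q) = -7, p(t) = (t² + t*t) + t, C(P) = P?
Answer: 396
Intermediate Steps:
p(t) = t + 2*t² (p(t) = (t² + t²) + t = 2*t² + t = t + 2*t²)
U(Q) = 11 (U(Q) = 4 - 1*(-7) = 4 + 7 = 11)
s = 36 (s = (6 + 0)² = 6² = 36)
p(0) + s*U(6 - 1*(-4)) = 0*(1 + 2*0) + 36*11 = 0*(1 + 0) + 396 = 0*1 + 396 = 0 + 396 = 396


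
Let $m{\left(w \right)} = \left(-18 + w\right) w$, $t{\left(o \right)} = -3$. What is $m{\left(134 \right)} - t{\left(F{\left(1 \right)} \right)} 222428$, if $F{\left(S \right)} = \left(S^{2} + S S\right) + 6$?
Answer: $682828$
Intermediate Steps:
$F{\left(S \right)} = 6 + 2 S^{2}$ ($F{\left(S \right)} = \left(S^{2} + S^{2}\right) + 6 = 2 S^{2} + 6 = 6 + 2 S^{2}$)
$m{\left(w \right)} = w \left(-18 + w\right)$
$m{\left(134 \right)} - t{\left(F{\left(1 \right)} \right)} 222428 = 134 \left(-18 + 134\right) - \left(-3\right) 222428 = 134 \cdot 116 - -667284 = 15544 + 667284 = 682828$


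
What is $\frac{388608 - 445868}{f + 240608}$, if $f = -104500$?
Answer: $- \frac{2045}{4861} \approx -0.4207$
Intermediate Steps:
$\frac{388608 - 445868}{f + 240608} = \frac{388608 - 445868}{-104500 + 240608} = - \frac{57260}{136108} = \left(-57260\right) \frac{1}{136108} = - \frac{2045}{4861}$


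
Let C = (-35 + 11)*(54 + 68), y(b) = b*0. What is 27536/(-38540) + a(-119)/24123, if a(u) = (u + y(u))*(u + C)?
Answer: 17794229/1242915 ≈ 14.317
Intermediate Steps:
y(b) = 0
C = -2928 (C = -24*122 = -2928)
a(u) = u*(-2928 + u) (a(u) = (u + 0)*(u - 2928) = u*(-2928 + u))
27536/(-38540) + a(-119)/24123 = 27536/(-38540) - 119*(-2928 - 119)/24123 = 27536*(-1/38540) - 119*(-3047)*(1/24123) = -6884/9635 + 362593*(1/24123) = -6884/9635 + 1939/129 = 17794229/1242915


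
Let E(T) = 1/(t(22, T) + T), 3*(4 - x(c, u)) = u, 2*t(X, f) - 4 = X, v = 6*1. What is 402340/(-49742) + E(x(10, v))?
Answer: -2992679/373065 ≈ -8.0219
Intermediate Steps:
v = 6
t(X, f) = 2 + X/2
x(c, u) = 4 - u/3
E(T) = 1/(13 + T) (E(T) = 1/((2 + (½)*22) + T) = 1/((2 + 11) + T) = 1/(13 + T))
402340/(-49742) + E(x(10, v)) = 402340/(-49742) + 1/(13 + (4 - ⅓*6)) = 402340*(-1/49742) + 1/(13 + (4 - 2)) = -201170/24871 + 1/(13 + 2) = -201170/24871 + 1/15 = -2992679/373065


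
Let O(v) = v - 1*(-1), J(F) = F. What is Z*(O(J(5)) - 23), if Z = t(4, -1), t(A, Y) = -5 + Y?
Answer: 102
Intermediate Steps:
Z = -6 (Z = -5 - 1 = -6)
O(v) = 1 + v (O(v) = v + 1 = 1 + v)
Z*(O(J(5)) - 23) = -6*((1 + 5) - 23) = -6*(6 - 23) = -6*(-17) = 102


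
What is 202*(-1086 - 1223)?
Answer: -466418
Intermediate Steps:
202*(-1086 - 1223) = 202*(-2309) = -466418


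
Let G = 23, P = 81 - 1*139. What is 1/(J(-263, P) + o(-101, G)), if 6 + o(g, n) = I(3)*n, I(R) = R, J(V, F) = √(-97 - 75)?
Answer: 63/4141 - 2*I*√43/4141 ≈ 0.015214 - 0.0031671*I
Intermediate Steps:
P = -58 (P = 81 - 139 = -58)
J(V, F) = 2*I*√43 (J(V, F) = √(-172) = 2*I*√43)
o(g, n) = -6 + 3*n
1/(J(-263, P) + o(-101, G)) = 1/(2*I*√43 + (-6 + 3*23)) = 1/(2*I*√43 + (-6 + 69)) = 1/(2*I*√43 + 63) = 1/(63 + 2*I*√43)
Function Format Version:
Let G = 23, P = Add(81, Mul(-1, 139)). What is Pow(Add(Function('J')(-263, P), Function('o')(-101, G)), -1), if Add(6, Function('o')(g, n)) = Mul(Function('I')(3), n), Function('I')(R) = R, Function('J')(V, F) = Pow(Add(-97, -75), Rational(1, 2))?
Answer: Add(Rational(63, 4141), Mul(Rational(-2, 4141), I, Pow(43, Rational(1, 2)))) ≈ Add(0.015214, Mul(-0.0031671, I))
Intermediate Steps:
P = -58 (P = Add(81, -139) = -58)
Function('J')(V, F) = Mul(2, I, Pow(43, Rational(1, 2))) (Function('J')(V, F) = Pow(-172, Rational(1, 2)) = Mul(2, I, Pow(43, Rational(1, 2))))
Function('o')(g, n) = Add(-6, Mul(3, n))
Pow(Add(Function('J')(-263, P), Function('o')(-101, G)), -1) = Pow(Add(Mul(2, I, Pow(43, Rational(1, 2))), Add(-6, Mul(3, 23))), -1) = Pow(Add(Mul(2, I, Pow(43, Rational(1, 2))), Add(-6, 69)), -1) = Pow(Add(Mul(2, I, Pow(43, Rational(1, 2))), 63), -1) = Pow(Add(63, Mul(2, I, Pow(43, Rational(1, 2)))), -1)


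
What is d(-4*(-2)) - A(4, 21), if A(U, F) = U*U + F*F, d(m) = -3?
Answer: -460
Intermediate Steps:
A(U, F) = F² + U² (A(U, F) = U² + F² = F² + U²)
d(-4*(-2)) - A(4, 21) = -3 - (21² + 4²) = -3 - (441 + 16) = -3 - 1*457 = -3 - 457 = -460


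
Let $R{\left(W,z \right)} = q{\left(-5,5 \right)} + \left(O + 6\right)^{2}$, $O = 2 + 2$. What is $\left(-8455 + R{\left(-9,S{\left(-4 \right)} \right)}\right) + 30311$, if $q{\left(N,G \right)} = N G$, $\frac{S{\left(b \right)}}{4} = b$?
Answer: $21931$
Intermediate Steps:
$S{\left(b \right)} = 4 b$
$O = 4$
$q{\left(N,G \right)} = G N$
$R{\left(W,z \right)} = 75$ ($R{\left(W,z \right)} = 5 \left(-5\right) + \left(4 + 6\right)^{2} = -25 + 10^{2} = -25 + 100 = 75$)
$\left(-8455 + R{\left(-9,S{\left(-4 \right)} \right)}\right) + 30311 = \left(-8455 + 75\right) + 30311 = -8380 + 30311 = 21931$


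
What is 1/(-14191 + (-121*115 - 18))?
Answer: -1/28124 ≈ -3.5557e-5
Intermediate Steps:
1/(-14191 + (-121*115 - 18)) = 1/(-14191 + (-13915 - 18)) = 1/(-14191 - 13933) = 1/(-28124) = -1/28124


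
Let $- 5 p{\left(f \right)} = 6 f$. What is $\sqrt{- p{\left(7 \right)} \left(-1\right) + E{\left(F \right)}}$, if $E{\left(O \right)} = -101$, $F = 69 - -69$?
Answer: $\frac{i \sqrt{2735}}{5} \approx 10.459 i$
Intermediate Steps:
$F = 138$ ($F = 69 + 69 = 138$)
$p{\left(f \right)} = - \frac{6 f}{5}$
$\sqrt{- p{\left(7 \right)} \left(-1\right) + E{\left(F \right)}} = \sqrt{- \frac{\left(-6\right) 7}{5} \left(-1\right) - 101} = \sqrt{\left(-1\right) \left(- \frac{42}{5}\right) \left(-1\right) - 101} = \sqrt{\frac{42}{5} \left(-1\right) - 101} = \sqrt{- \frac{42}{5} - 101} = \sqrt{- \frac{547}{5}} = \frac{i \sqrt{2735}}{5}$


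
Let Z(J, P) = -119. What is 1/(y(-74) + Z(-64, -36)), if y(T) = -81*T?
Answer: 1/5875 ≈ 0.00017021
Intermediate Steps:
1/(y(-74) + Z(-64, -36)) = 1/(-81*(-74) - 119) = 1/(5994 - 119) = 1/5875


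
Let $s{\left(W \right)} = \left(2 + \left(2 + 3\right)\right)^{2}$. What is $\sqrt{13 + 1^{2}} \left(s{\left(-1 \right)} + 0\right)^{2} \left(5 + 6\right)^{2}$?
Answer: $290521 \sqrt{14} \approx 1.087 \cdot 10^{6}$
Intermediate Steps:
$s{\left(W \right)} = 49$ ($s{\left(W \right)} = \left(2 + 5\right)^{2} = 7^{2} = 49$)
$\sqrt{13 + 1^{2}} \left(s{\left(-1 \right)} + 0\right)^{2} \left(5 + 6\right)^{2} = \sqrt{13 + 1^{2}} \left(49 + 0\right)^{2} \left(5 + 6\right)^{2} = \sqrt{13 + 1} \cdot 49^{2} \cdot 11^{2} = \sqrt{14} \cdot 2401 \cdot 121 = 2401 \sqrt{14} \cdot 121 = 290521 \sqrt{14}$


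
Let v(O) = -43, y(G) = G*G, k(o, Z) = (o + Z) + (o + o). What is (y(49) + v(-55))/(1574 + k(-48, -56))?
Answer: 393/229 ≈ 1.7162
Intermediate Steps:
k(o, Z) = Z + 3*o (k(o, Z) = (Z + o) + 2*o = Z + 3*o)
y(G) = G²
(y(49) + v(-55))/(1574 + k(-48, -56)) = (49² - 43)/(1574 + (-56 + 3*(-48))) = (2401 - 43)/(1574 + (-56 - 144)) = 2358/(1574 - 200) = 2358/1374 = 2358*(1/1374) = 393/229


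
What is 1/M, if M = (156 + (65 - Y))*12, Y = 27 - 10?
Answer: 1/2448 ≈ 0.00040850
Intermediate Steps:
Y = 17
M = 2448 (M = (156 + (65 - 1*17))*12 = (156 + (65 - 17))*12 = (156 + 48)*12 = 204*12 = 2448)
1/M = 1/2448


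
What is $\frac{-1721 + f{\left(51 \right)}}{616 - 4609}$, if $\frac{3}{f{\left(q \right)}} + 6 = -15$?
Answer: $\frac{4016}{9317} \approx 0.43104$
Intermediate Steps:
$f{\left(q \right)} = - \frac{1}{7}$ ($f{\left(q \right)} = \frac{3}{-6 - 15} = \frac{3}{-21} = 3 \left(- \frac{1}{21}\right) = - \frac{1}{7}$)
$\frac{-1721 + f{\left(51 \right)}}{616 - 4609} = \frac{-1721 - \frac{1}{7}}{616 - 4609} = - \frac{12048}{7 \left(-3993\right)} = \left(- \frac{12048}{7}\right) \left(- \frac{1}{3993}\right) = \frac{4016}{9317}$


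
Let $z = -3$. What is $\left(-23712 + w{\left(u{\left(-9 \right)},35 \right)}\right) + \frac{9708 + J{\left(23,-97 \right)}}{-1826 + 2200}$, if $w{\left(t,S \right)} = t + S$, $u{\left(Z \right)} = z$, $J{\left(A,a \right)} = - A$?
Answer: $- \frac{8846635}{374} \approx -23654.0$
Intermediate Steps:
$u{\left(Z \right)} = -3$
$w{\left(t,S \right)} = S + t$
$\left(-23712 + w{\left(u{\left(-9 \right)},35 \right)}\right) + \frac{9708 + J{\left(23,-97 \right)}}{-1826 + 2200} = \left(-23712 + \left(35 - 3\right)\right) + \frac{9708 - 23}{-1826 + 2200} = \left(-23712 + 32\right) + \frac{9708 - 23}{374} = -23680 + 9685 \cdot \frac{1}{374} = -23680 + \frac{9685}{374} = - \frac{8846635}{374}$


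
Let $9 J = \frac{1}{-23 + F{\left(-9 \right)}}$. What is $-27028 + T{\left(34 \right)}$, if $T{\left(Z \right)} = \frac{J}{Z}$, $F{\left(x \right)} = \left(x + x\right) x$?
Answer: $- \frac{1149608951}{42534} \approx -27028.0$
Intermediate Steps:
$F{\left(x \right)} = 2 x^{2}$ ($F{\left(x \right)} = 2 x x = 2 x^{2}$)
$J = \frac{1}{1251}$ ($J = \frac{1}{9 \left(-23 + 2 \left(-9\right)^{2}\right)} = \frac{1}{9 \left(-23 + 2 \cdot 81\right)} = \frac{1}{9 \left(-23 + 162\right)} = \frac{1}{9 \cdot 139} = \frac{1}{9} \cdot \frac{1}{139} = \frac{1}{1251} \approx 0.00079936$)
$T{\left(Z \right)} = \frac{1}{1251 Z}$
$-27028 + T{\left(34 \right)} = -27028 + \frac{1}{1251 \cdot 34} = -27028 + \frac{1}{1251} \cdot \frac{1}{34} = -27028 + \frac{1}{42534} = - \frac{1149608951}{42534}$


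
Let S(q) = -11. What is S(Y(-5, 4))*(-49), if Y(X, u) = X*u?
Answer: 539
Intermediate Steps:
S(Y(-5, 4))*(-49) = -11*(-49) = 539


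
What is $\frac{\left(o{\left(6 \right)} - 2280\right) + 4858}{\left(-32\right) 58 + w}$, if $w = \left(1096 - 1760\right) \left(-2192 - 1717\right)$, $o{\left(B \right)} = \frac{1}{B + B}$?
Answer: $\frac{30937}{31124640} \approx 0.00099397$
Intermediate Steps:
$o{\left(B \right)} = \frac{1}{2 B}$
$w = 2595576$ ($w = \left(-664\right) \left(-3909\right) = 2595576$)
$\frac{\left(o{\left(6 \right)} - 2280\right) + 4858}{\left(-32\right) 58 + w} = \frac{\left(\frac{1}{2 \cdot 6} - 2280\right) + 4858}{\left(-32\right) 58 + 2595576} = \frac{\left(\frac{1}{2} \cdot \frac{1}{6} - 2280\right) + 4858}{-1856 + 2595576} = \frac{\left(\frac{1}{12} - 2280\right) + 4858}{2593720} = \left(- \frac{27359}{12} + 4858\right) \frac{1}{2593720} = \frac{30937}{12} \cdot \frac{1}{2593720} = \frac{30937}{31124640}$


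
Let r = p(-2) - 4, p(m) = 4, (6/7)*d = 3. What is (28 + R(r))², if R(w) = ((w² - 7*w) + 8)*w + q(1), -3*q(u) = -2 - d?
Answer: 32041/36 ≈ 890.03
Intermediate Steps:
d = 7/2 (d = (7/6)*3 = 7/2 ≈ 3.5000)
r = 0 (r = 4 - 4 = 0)
q(u) = 11/6 (q(u) = -(-2 - 1*7/2)/3 = -(-2 - 7/2)/3 = -⅓*(-11/2) = 11/6)
R(w) = 11/6 + w*(8 + w² - 7*w) (R(w) = ((w² - 7*w) + 8)*w + 11/6 = (8 + w² - 7*w)*w + 11/6 = w*(8 + w² - 7*w) + 11/6 = 11/6 + w*(8 + w² - 7*w))
(28 + R(r))² = (28 + (11/6 + 0³ - 7*0² + 8*0))² = (28 + (11/6 + 0 - 7*0 + 0))² = (28 + (11/6 + 0 + 0 + 0))² = (28 + 11/6)² = (179/6)² = 32041/36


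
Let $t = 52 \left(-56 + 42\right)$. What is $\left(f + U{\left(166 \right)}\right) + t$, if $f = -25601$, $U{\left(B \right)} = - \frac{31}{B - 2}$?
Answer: $- \frac{4317987}{164} \approx -26329.0$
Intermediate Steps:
$U{\left(B \right)} = - \frac{31}{-2 + B}$
$t = -728$ ($t = 52 \left(-14\right) = -728$)
$\left(f + U{\left(166 \right)}\right) + t = \left(-25601 - \frac{31}{-2 + 166}\right) - 728 = \left(-25601 - \frac{31}{164}\right) - 728 = - \frac{4198595}{164} - 728 = - \frac{4317987}{164}$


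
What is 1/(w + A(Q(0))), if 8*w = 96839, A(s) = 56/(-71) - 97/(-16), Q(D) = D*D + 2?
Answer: 1136/13757129 ≈ 8.2575e-5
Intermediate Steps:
Q(D) = 2 + D**2 (Q(D) = D**2 + 2 = 2 + D**2)
A(s) = 5991/1136 (A(s) = 56*(-1/71) - 97*(-1/16) = -56/71 + 97/16 = 5991/1136)
w = 96839/8 (w = (1/8)*96839 = 96839/8 ≈ 12105.)
1/(w + A(Q(0))) = 1/(96839/8 + 5991/1136) = 1/(13757129/1136) = 1136/13757129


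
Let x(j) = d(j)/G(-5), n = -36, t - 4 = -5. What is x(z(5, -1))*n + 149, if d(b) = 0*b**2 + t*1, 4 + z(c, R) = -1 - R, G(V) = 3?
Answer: 161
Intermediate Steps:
t = -1 (t = 4 - 5 = -1)
z(c, R) = -5 - R (z(c, R) = -4 + (-1 - R) = -5 - R)
d(b) = -1 (d(b) = 0*b**2 - 1*1 = 0 - 1 = -1)
x(j) = -1/3
x(z(5, -1))*n + 149 = -1/3*(-36) + 149 = 12 + 149 = 161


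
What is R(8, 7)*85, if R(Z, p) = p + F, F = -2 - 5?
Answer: 0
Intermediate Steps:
F = -7
R(Z, p) = -7 + p (R(Z, p) = p - 7 = -7 + p)
R(8, 7)*85 = (-7 + 7)*85 = 0*85 = 0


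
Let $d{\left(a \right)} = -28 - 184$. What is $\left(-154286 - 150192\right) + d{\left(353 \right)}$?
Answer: $-304690$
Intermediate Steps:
$d{\left(a \right)} = -212$ ($d{\left(a \right)} = -28 - 184 = -212$)
$\left(-154286 - 150192\right) + d{\left(353 \right)} = \left(-154286 - 150192\right) - 212 = -304478 - 212 = -304690$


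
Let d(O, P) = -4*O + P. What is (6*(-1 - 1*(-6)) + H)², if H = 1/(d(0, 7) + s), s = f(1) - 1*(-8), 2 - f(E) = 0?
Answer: 261121/289 ≈ 903.53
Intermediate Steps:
f(E) = 2 (f(E) = 2 - 1*0 = 2 + 0 = 2)
d(O, P) = P - 4*O
s = 10 (s = 2 - 1*(-8) = 2 + 8 = 10)
H = 1/17 (H = 1/((7 - 4*0) + 10) = 1/((7 + 0) + 10) = 1/(7 + 10) = 1/17 ≈ 0.058824)
(6*(-1 - 1*(-6)) + H)² = (6*(-1 - 1*(-6)) + 1/17)² = (6*(-1 + 6) + 1/17)² = (6*5 + 1/17)² = (30 + 1/17)² = (511/17)² = 261121/289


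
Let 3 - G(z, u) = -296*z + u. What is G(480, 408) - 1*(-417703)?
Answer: 559378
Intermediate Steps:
G(z, u) = 3 - u + 296*z (G(z, u) = 3 - (-296*z + u) = 3 - (u - 296*z) = 3 + (-u + 296*z) = 3 - u + 296*z)
G(480, 408) - 1*(-417703) = (3 - 1*408 + 296*480) - 1*(-417703) = (3 - 408 + 142080) + 417703 = 141675 + 417703 = 559378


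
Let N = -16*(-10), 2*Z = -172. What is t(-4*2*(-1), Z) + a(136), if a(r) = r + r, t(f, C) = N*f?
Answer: 1552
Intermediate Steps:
Z = -86 (Z = (½)*(-172) = -86)
N = 160
t(f, C) = 160*f
a(r) = 2*r
t(-4*2*(-1), Z) + a(136) = 160*(-4*2*(-1)) + 2*136 = 160*(-8*(-1)) + 272 = 160*8 + 272 = 1280 + 272 = 1552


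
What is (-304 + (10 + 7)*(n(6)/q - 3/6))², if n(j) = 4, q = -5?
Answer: 10634121/100 ≈ 1.0634e+5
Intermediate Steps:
(-304 + (10 + 7)*(n(6)/q - 3/6))² = (-304 + (10 + 7)*(4/(-5) - 3/6))² = (-304 + 17*(4*(-⅕) - 3*⅙))² = (-304 + 17*(-⅘ - ½))² = (-304 + 17*(-13/10))² = (-304 - 221/10)² = (-3261/10)² = 10634121/100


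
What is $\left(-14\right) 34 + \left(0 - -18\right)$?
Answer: $-458$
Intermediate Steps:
$\left(-14\right) 34 + \left(0 - -18\right) = -476 + \left(0 + 18\right) = -476 + 18 = -458$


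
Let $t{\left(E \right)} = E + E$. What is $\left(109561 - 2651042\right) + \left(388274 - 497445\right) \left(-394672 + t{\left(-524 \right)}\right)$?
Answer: $43198606639$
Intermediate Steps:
$t{\left(E \right)} = 2 E$
$\left(109561 - 2651042\right) + \left(388274 - 497445\right) \left(-394672 + t{\left(-524 \right)}\right) = \left(109561 - 2651042\right) + \left(388274 - 497445\right) \left(-394672 + 2 \left(-524\right)\right) = -2541481 - 109171 \left(-394672 - 1048\right) = -2541481 - -43201148120 = -2541481 + 43201148120 = 43198606639$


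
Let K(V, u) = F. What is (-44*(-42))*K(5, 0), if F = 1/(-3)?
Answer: -616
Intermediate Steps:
F = -⅓ ≈ -0.33333
K(V, u) = -⅓
(-44*(-42))*K(5, 0) = -44*(-42)*(-⅓) = 1848*(-⅓) = -616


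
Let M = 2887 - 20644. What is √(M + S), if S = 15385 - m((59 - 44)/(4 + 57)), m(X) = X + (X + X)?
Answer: I*√8828957/61 ≈ 48.711*I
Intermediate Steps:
M = -17757
m(X) = 3*X (m(X) = X + 2*X = 3*X)
S = 938440/61 (S = 15385 - 3*(59 - 44)/(4 + 57) = 15385 - 3*15/61 = 15385 - 1*45/61 = 15385 - 45/61 = 938440/61 ≈ 15384.)
√(M + S) = √(-17757 + 938440/61) = √(-144737/61) = I*√8828957/61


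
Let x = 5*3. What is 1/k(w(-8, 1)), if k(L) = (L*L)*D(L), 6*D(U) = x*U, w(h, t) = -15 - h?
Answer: -2/1715 ≈ -0.0011662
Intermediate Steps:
x = 15
D(U) = 5*U/2 (D(U) = (15*U)/6 = 5*U/2)
k(L) = 5*L³/2 (k(L) = (L*L)*(5*L/2) = L²*(5*L/2) = 5*L³/2)
1/k(w(-8, 1)) = 1/(5*(-15 - 1*(-8))³/2) = 1/(5*(-15 + 8)³/2) = 1/((5/2)*(-7)³) = 1/((5/2)*(-343)) = 1/(-1715/2) = -2/1715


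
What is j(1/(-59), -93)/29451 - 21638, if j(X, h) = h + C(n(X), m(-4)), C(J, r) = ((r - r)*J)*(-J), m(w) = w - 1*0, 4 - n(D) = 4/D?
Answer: -212420277/9817 ≈ -21638.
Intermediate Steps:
n(D) = 4 - 4/D
m(w) = w (m(w) = w + 0 = w)
C(J, r) = 0 (C(J, r) = (0*J)*(-J) = 0*(-J) = 0)
j(X, h) = h (j(X, h) = h + 0 = h)
j(1/(-59), -93)/29451 - 21638 = -93/29451 - 21638 = -93*1/29451 - 21638 = -31/9817 - 21638 = -212420277/9817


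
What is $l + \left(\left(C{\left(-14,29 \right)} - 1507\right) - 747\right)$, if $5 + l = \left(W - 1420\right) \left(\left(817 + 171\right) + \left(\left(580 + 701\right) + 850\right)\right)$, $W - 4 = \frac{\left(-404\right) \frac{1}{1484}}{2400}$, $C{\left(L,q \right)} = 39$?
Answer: $- \frac{3934432164619}{890400} \approx -4.4187 \cdot 10^{6}$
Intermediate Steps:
$W = \frac{3561499}{890400}$ ($W = 4 + \frac{\left(-404\right) \frac{1}{1484}}{2400} = 4 + \left(-404\right) \frac{1}{1484} \cdot \frac{1}{2400} = 4 - \frac{101}{890400} = \frac{3561499}{890400} \approx 3.9999$)
$l = - \frac{3932459928619}{890400}$ ($l = -5 + \left(\frac{3561499}{890400} - 1420\right) \left(\left(817 + 171\right) + \left(\left(580 + 701\right) + 850\right)\right) = -5 - \frac{1260806501 \left(988 + \left(1281 + 850\right)\right)}{890400} = -5 - \frac{1260806501 \left(988 + 2131\right)}{890400} = -5 - \frac{3932455476619}{890400} = - \frac{3932459928619}{890400} \approx -4.4165 \cdot 10^{6}$)
$l + \left(\left(C{\left(-14,29 \right)} - 1507\right) - 747\right) = - \frac{3932459928619}{890400} + \left(\left(39 - 1507\right) - 747\right) = - \frac{3932459928619}{890400} - 2215 = - \frac{3934432164619}{890400}$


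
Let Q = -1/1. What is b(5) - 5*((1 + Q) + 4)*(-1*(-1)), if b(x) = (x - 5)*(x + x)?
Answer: -20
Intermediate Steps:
b(x) = 2*x*(-5 + x) (b(x) = (-5 + x)*(2*x) = 2*x*(-5 + x))
Q = -1 (Q = -1*1 = -1)
b(5) - 5*((1 + Q) + 4)*(-1*(-1)) = 2*5*(-5 + 5) - 5*((1 - 1) + 4)*(-1*(-1)) = 2*5*0 - 5*(0 + 4) = 0 - 5*4 = 0 - 20 = -20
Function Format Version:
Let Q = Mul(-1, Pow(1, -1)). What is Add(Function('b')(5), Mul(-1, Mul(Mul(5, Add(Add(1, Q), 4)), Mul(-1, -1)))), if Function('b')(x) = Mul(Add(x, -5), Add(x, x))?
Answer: -20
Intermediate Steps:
Function('b')(x) = Mul(2, x, Add(-5, x)) (Function('b')(x) = Mul(Add(-5, x), Mul(2, x)) = Mul(2, x, Add(-5, x)))
Q = -1 (Q = Mul(-1, 1) = -1)
Add(Function('b')(5), Mul(-1, Mul(Mul(5, Add(Add(1, Q), 4)), Mul(-1, -1)))) = Add(Mul(2, 5, Add(-5, 5)), Mul(-1, Mul(Mul(5, Add(Add(1, -1), 4)), Mul(-1, -1)))) = Add(Mul(2, 5, 0), Mul(-1, Mul(Mul(5, Add(0, 4)), 1))) = Add(0, Mul(-1, Mul(Mul(5, 4), 1))) = Add(0, Mul(-1, Mul(20, 1))) = Add(0, Mul(-1, 20)) = Add(0, -20) = -20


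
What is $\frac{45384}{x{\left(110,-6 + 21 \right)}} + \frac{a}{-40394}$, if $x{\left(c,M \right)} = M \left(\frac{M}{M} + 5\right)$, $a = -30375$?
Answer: $\frac{305995841}{605910} \approx 505.02$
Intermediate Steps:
$x{\left(c,M \right)} = 6 M$ ($x{\left(c,M \right)} = M \left(1 + 5\right) = M 6 = 6 M$)
$\frac{45384}{x{\left(110,-6 + 21 \right)}} + \frac{a}{-40394} = \frac{45384}{6 \left(-6 + 21\right)} - \frac{30375}{-40394} = \frac{45384}{6 \cdot 15} - - \frac{30375}{40394} = \frac{45384}{90} + \frac{30375}{40394} = 45384 \cdot \frac{1}{90} + \frac{30375}{40394} = \frac{7564}{15} + \frac{30375}{40394} = \frac{305995841}{605910}$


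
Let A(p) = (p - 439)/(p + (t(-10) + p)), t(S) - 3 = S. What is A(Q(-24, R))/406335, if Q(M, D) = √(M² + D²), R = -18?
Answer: -409/21535755 ≈ -1.8992e-5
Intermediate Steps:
t(S) = 3 + S
Q(M, D) = √(D² + M²)
A(p) = (-439 + p)/(-7 + 2*p) (A(p) = (p - 439)/(p + ((3 - 10) + p)) = (-439 + p)/(p + (-7 + p)) = (-439 + p)/(-7 + 2*p))
A(Q(-24, R))/406335 = ((-439 + √((-18)² + (-24)²))/(-7 + 2*√((-18)² + (-24)²)))/406335 = ((-439 + √(324 + 576))/(-7 + 2*√(324 + 576)))*(1/406335) = ((-439 + √900)/(-7 + 2*√900))*(1/406335) = ((-439 + 30)/(-7 + 2*30))*(1/406335) = (-409/(-7 + 60))*(1/406335) = (-409/53)*(1/406335) = ((1/53)*(-409))*(1/406335) = -409/53*1/406335 = -409/21535755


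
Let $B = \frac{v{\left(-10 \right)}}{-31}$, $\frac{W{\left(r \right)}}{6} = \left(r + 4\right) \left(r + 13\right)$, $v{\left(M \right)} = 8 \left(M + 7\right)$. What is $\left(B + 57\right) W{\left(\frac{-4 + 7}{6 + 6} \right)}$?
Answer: $\frac{4841073}{248} \approx 19520.0$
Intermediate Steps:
$v{\left(M \right)} = 56 + 8 M$ ($v{\left(M \right)} = 8 \left(7 + M\right) = 56 + 8 M$)
$W{\left(r \right)} = 6 \left(4 + r\right) \left(13 + r\right)$ ($W{\left(r \right)} = 6 \left(r + 4\right) \left(r + 13\right) = 6 \left(4 + r\right) \left(13 + r\right)$)
$B = \frac{24}{31}$ ($B = \frac{56 + 8 \left(-10\right)}{-31} = \left(56 - 80\right) \left(- \frac{1}{31}\right) = \left(-24\right) \left(- \frac{1}{31}\right) = \frac{24}{31} \approx 0.77419$)
$\left(B + 57\right) W{\left(\frac{-4 + 7}{6 + 6} \right)} = \left(\frac{24}{31} + 57\right) \left(312 + 6 \left(\frac{-4 + 7}{6 + 6}\right)^{2} + 102 \frac{-4 + 7}{6 + 6}\right) = \frac{1791 \left(312 + 6 \left(\frac{3}{12}\right)^{2} + 102 \cdot \frac{3}{12}\right)}{31} = \frac{1791 \left(312 + 6 \left(3 \cdot \frac{1}{12}\right)^{2} + 102 \cdot 3 \cdot \frac{1}{12}\right)}{31} = \frac{1791 \left(312 + \frac{6}{16} + 102 \cdot \frac{1}{4}\right)}{31} = \frac{1791 \left(312 + 6 \cdot \frac{1}{16} + \frac{51}{2}\right)}{31} = \frac{1791 \left(312 + \frac{3}{8} + \frac{51}{2}\right)}{31} = \frac{1791}{31} \cdot \frac{2703}{8} = \frac{4841073}{248}$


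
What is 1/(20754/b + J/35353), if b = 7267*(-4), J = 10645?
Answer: -513820502/212143651 ≈ -2.4220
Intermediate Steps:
b = -29068
1/(20754/b + J/35353) = 1/(20754/(-29068) + 10645/35353) = 1/(20754*(-1/29068) + 10645*(1/35353)) = 1/(-10377/14534 + 10645/35353) = 1/(-212143651/513820502) = -513820502/212143651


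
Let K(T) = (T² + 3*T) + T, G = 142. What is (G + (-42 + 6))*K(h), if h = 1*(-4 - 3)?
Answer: 2226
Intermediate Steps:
h = -7 (h = 1*(-7) = -7)
K(T) = T² + 4*T
(G + (-42 + 6))*K(h) = (142 + (-42 + 6))*(-7*(4 - 7)) = (142 - 36)*(-7*(-3)) = 106*21 = 2226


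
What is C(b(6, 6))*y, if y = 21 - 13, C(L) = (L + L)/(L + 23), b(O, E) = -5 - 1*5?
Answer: -160/13 ≈ -12.308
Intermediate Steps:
b(O, E) = -10 (b(O, E) = -5 - 5 = -10)
C(L) = 2*L/(23 + L) (C(L) = (2*L)/(23 + L) = 2*L/(23 + L))
y = 8
C(b(6, 6))*y = (2*(-10)/(23 - 10))*8 = (2*(-10)/13)*8 = (2*(-10)*(1/13))*8 = -20/13*8 = -160/13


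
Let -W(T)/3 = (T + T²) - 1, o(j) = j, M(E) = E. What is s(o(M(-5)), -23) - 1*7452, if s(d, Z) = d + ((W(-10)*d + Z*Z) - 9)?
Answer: -5602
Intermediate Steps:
W(T) = 3 - 3*T - 3*T² (W(T) = -3*((T + T²) - 1) = -3*(-1 + T + T²) = 3 - 3*T - 3*T²)
s(d, Z) = -9 + Z² - 266*d (s(d, Z) = d + (((3 - 3*(-10) - 3*(-10)²)*d + Z*Z) - 9) = d + (((3 + 30 - 3*100)*d + Z²) - 9) = d + (((3 + 30 - 300)*d + Z²) - 9) = d + ((-267*d + Z²) - 9) = d + ((Z² - 267*d) - 9) = d + (-9 + Z² - 267*d) = -9 + Z² - 266*d)
s(o(M(-5)), -23) - 1*7452 = (-9 + (-23)² - 266*(-5)) - 1*7452 = (-9 + 529 + 1330) - 7452 = 1850 - 7452 = -5602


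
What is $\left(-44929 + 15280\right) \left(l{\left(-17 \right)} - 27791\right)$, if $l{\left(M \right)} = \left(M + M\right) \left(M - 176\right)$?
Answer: $629418621$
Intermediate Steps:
$l{\left(M \right)} = 2 M \left(-176 + M\right)$
$\left(-44929 + 15280\right) \left(l{\left(-17 \right)} - 27791\right) = \left(-44929 + 15280\right) \left(2 \left(-17\right) \left(-176 - 17\right) - 27791\right) = - 29649 \left(2 \left(-17\right) \left(-193\right) - 27791\right) = - 29649 \left(6562 - 27791\right) = \left(-29649\right) \left(-21229\right) = 629418621$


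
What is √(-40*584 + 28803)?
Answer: √5443 ≈ 73.777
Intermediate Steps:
√(-40*584 + 28803) = √(-23360 + 28803) = √5443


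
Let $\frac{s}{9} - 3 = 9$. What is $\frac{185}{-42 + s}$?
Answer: $\frac{185}{66} \approx 2.803$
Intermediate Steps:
$s = 108$ ($s = 27 + 9 \cdot 9 = 27 + 81 = 108$)
$\frac{185}{-42 + s} = \frac{185}{-42 + 108} = \frac{185}{66}$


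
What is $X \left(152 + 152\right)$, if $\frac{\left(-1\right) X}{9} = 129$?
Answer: $-352944$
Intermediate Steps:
$X = -1161$ ($X = \left(-9\right) 129 = -1161$)
$X \left(152 + 152\right) = - 1161 \left(152 + 152\right) = \left(-1161\right) 304 = -352944$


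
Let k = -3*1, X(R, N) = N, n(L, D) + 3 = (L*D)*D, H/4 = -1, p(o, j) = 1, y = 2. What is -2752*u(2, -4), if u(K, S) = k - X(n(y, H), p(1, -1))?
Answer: 11008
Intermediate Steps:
H = -4 (H = 4*(-1) = -4)
n(L, D) = -3 + L*D**2 (n(L, D) = -3 + (L*D)*D = -3 + (D*L)*D = -3 + L*D**2)
k = -3
u(K, S) = -4 (u(K, S) = -3 - 1*1 = -3 - 1 = -4)
-2752*u(2, -4) = -2752*(-4) = 11008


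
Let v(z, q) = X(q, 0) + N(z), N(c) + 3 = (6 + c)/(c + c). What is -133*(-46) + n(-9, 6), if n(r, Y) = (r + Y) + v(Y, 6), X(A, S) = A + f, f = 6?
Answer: 6125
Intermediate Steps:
X(A, S) = 6 + A (X(A, S) = A + 6 = 6 + A)
N(c) = -3 + (6 + c)/(2*c) (N(c) = -3 + (6 + c)/(c + c) = -3 + (6 + c)/((2*c)) = -3 + (6 + c)*(1/(2*c)) = -3 + (6 + c)/(2*c))
v(z, q) = 7/2 + q + 3/z (v(z, q) = (6 + q) + (-5/2 + 3/z) = 7/2 + q + 3/z)
n(r, Y) = 19/2 + Y + r + 3/Y (n(r, Y) = (r + Y) + (7/2 + 6 + 3/Y) = (Y + r) + (19/2 + 3/Y) = 19/2 + Y + r + 3/Y)
-133*(-46) + n(-9, 6) = -133*(-46) + (19/2 + 6 - 9 + 3/6) = 6118 + (19/2 + 6 - 9 + 3*(⅙)) = 6118 + (19/2 + 6 - 9 + ½) = 6118 + 7 = 6125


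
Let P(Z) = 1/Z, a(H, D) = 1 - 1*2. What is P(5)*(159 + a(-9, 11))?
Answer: 158/5 ≈ 31.600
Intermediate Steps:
a(H, D) = -1 (a(H, D) = 1 - 2 = -1)
P(5)*(159 + a(-9, 11)) = (159 - 1)/5 = (⅕)*158 = 158/5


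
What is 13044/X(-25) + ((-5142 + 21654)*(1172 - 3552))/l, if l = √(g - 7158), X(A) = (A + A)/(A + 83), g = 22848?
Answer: -378276/25 - 1309952*√15690/523 ≈ -3.2887e+5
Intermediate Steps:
X(A) = 2*A/(83 + A) (X(A) = (2*A)/(83 + A) = 2*A/(83 + A))
l = √15690 (l = √(22848 - 7158) = √15690 ≈ 125.26)
13044/X(-25) + ((-5142 + 21654)*(1172 - 3552))/l = 13044/((2*(-25)/(83 - 25))) + ((-5142 + 21654)*(1172 - 3552))/(√15690) = 13044/((2*(-25)/58)) + (16512*(-2380))*(√15690/15690) = 13044/((2*(-25)*(1/58))) - 1309952*√15690/523 = 13044/(-25/29) - 1309952*√15690/523 = 13044*(-29/25) - 1309952*√15690/523 = -378276/25 - 1309952*√15690/523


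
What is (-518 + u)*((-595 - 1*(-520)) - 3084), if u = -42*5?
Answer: 2299752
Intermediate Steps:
u = -210
(-518 + u)*((-595 - 1*(-520)) - 3084) = (-518 - 210)*((-595 - 1*(-520)) - 3084) = -728*((-595 + 520) - 3084) = -728*(-75 - 3084) = -728*(-3159) = 2299752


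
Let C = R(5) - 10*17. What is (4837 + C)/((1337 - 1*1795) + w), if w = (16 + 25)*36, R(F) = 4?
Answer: 4671/1018 ≈ 4.5884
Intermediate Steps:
C = -166 (C = 4 - 10*17 = 4 - 170 = -166)
w = 1476 (w = 41*36 = 1476)
(4837 + C)/((1337 - 1*1795) + w) = (4837 - 166)/((1337 - 1*1795) + 1476) = 4671/((1337 - 1795) + 1476) = 4671/(-458 + 1476) = 4671/1018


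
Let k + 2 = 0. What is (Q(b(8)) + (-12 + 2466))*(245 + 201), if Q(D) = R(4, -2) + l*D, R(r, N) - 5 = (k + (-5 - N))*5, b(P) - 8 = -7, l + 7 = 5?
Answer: 1084672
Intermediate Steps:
k = -2 (k = -2 + 0 = -2)
l = -2 (l = -7 + 5 = -2)
b(P) = 1 (b(P) = 8 - 7 = 1)
R(r, N) = -30 - 5*N (R(r, N) = 5 + (-2 + (-5 - N))*5 = 5 + (-7 - N)*5 = 5 + (-35 - 5*N) = -30 - 5*N)
Q(D) = -20 - 2*D (Q(D) = (-30 - 5*(-2)) - 2*D = (-30 + 10) - 2*D = -20 - 2*D)
(Q(b(8)) + (-12 + 2466))*(245 + 201) = ((-20 - 2*1) + (-12 + 2466))*(245 + 201) = ((-20 - 2) + 2454)*446 = (-22 + 2454)*446 = 2432*446 = 1084672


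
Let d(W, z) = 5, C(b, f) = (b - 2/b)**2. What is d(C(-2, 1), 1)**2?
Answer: 25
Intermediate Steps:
d(C(-2, 1), 1)**2 = 5**2 = 25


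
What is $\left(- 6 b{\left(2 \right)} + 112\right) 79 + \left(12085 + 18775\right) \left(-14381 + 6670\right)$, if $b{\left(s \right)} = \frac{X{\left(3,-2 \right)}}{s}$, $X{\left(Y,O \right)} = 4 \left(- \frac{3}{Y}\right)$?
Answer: $-237951664$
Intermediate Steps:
$X{\left(Y,O \right)} = - \frac{12}{Y}$
$b{\left(s \right)} = - \frac{4}{s}$ ($b{\left(s \right)} = \frac{\left(-12\right) \frac{1}{3}}{s} = - \frac{4}{s}$)
$\left(- 6 b{\left(2 \right)} + 112\right) 79 + \left(12085 + 18775\right) \left(-14381 + 6670\right) = \left(- 6 \left(- \frac{4}{2}\right) + 112\right) 79 + \left(12085 + 18775\right) \left(-14381 + 6670\right) = \left(- 6 \left(\left(-4\right) \frac{1}{2}\right) + 112\right) 79 + 30860 \left(-7711\right) = \left(\left(-6\right) \left(-2\right) + 112\right) 79 - 237961460 = \left(12 + 112\right) 79 - 237961460 = 124 \cdot 79 - 237961460 = 9796 - 237961460 = -237951664$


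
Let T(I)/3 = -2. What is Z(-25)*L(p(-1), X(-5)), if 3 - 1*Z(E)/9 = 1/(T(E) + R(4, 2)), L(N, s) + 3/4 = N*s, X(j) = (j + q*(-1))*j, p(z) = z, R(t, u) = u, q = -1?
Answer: -9711/16 ≈ -606.94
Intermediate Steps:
T(I) = -6 (T(I) = 3*(-2) = -6)
X(j) = j*(1 + j) (X(j) = (j - 1*(-1))*j = (j + 1)*j = (1 + j)*j = j*(1 + j))
L(N, s) = -3/4 + N*s
Z(E) = 117/4 (Z(E) = 27 - 9/(-6 + 2) = 27 - 9/(-4) = 27 - 9*(-1/4) = 27 + 9/4 = 117/4)
Z(-25)*L(p(-1), X(-5)) = 117*(-3/4 - (-5)*(1 - 5))/4 = 117*(-3/4 - (-5)*(-4))/4 = 117*(-3/4 - 1*20)/4 = 117*(-3/4 - 20)/4 = (117/4)*(-83/4) = -9711/16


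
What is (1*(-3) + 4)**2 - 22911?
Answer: -22910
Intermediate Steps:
(1*(-3) + 4)**2 - 22911 = (-3 + 4)**2 - 22911 = 1**2 - 22911 = 1 - 22911 = -22910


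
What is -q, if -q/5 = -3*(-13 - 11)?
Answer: 360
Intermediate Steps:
q = -360 (q = -(-15)*(-13 - 11) = -(-15)*(-24) = -5*72 = -360)
-q = -1*(-360) = 360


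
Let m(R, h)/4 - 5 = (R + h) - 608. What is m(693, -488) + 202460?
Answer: 200868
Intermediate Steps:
m(R, h) = -2412 + 4*R + 4*h (m(R, h) = 20 + 4*((R + h) - 608) = 20 + 4*(-608 + R + h) = 20 + (-2432 + 4*R + 4*h) = -2412 + 4*R + 4*h)
m(693, -488) + 202460 = (-2412 + 4*693 + 4*(-488)) + 202460 = (-2412 + 2772 - 1952) + 202460 = -1592 + 202460 = 200868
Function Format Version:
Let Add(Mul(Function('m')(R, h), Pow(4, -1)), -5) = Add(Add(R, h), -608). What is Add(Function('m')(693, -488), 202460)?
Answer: 200868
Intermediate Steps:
Function('m')(R, h) = Add(-2412, Mul(4, R), Mul(4, h)) (Function('m')(R, h) = Add(20, Mul(4, Add(Add(R, h), -608))) = Add(20, Mul(4, Add(-608, R, h))) = Add(20, Add(-2432, Mul(4, R), Mul(4, h))) = Add(-2412, Mul(4, R), Mul(4, h)))
Add(Function('m')(693, -488), 202460) = Add(Add(-2412, Mul(4, 693), Mul(4, -488)), 202460) = Add(Add(-2412, 2772, -1952), 202460) = Add(-1592, 202460) = 200868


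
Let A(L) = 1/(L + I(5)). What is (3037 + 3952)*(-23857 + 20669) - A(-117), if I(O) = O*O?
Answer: -2049845743/92 ≈ -2.2281e+7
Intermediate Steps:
I(O) = O²
A(L) = 1/(25 + L) (A(L) = 1/(L + 5²) = 1/(L + 25) = 1/(25 + L))
(3037 + 3952)*(-23857 + 20669) - A(-117) = (3037 + 3952)*(-23857 + 20669) - 1/(25 - 117) = 6989*(-3188) - 1/(-92) = -22280932 - 1*(-1/92) = -22280932 + 1/92 = -2049845743/92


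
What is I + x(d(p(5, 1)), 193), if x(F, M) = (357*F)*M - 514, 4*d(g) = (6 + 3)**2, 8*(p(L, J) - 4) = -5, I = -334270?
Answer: 4241845/4 ≈ 1.0605e+6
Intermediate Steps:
p(L, J) = 27/8 (p(L, J) = 4 + (1/8)*(-5) = 4 - 5/8 = 27/8)
d(g) = 81/4 (d(g) = (6 + 3)**2/4 = (1/4)*9**2 = (1/4)*81 = 81/4)
x(F, M) = -514 + 357*F*M (x(F, M) = 357*F*M - 514 = -514 + 357*F*M)
I + x(d(p(5, 1)), 193) = -334270 + (-514 + 357*(81/4)*193) = -334270 + (-514 + 5580981/4) = -334270 + 5578925/4 = 4241845/4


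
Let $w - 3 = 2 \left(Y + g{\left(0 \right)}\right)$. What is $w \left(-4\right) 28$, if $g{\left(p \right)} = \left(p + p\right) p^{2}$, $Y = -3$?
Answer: $336$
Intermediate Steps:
$g{\left(p \right)} = 2 p^{3}$ ($g{\left(p \right)} = 2 p p^{2} = 2 p^{3}$)
$w = -3$ ($w = 3 + 2 \left(-3 + 2 \cdot 0^{3}\right) = 3 + 2 \left(-3 + 2 \cdot 0\right) = 3 + 2 \left(-3 + 0\right) = 3 + 2 \left(-3\right) = 3 - 6 = -3$)
$w \left(-4\right) 28 = \left(-3\right) \left(-4\right) 28 = 12 \cdot 28 = 336$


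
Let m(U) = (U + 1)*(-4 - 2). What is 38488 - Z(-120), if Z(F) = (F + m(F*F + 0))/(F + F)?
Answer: 1525099/40 ≈ 38128.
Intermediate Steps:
m(U) = -6 - 6*U (m(U) = (1 + U)*(-6) = -6 - 6*U)
Z(F) = (-6 + F - 6*F**2)/(2*F) (Z(F) = (F + (-6 - 6*(F*F + 0)))/(F + F) = (F + (-6 - 6*(F**2 + 0)))/((2*F)) = (F + (-6 - 6*F**2))*(1/(2*F)) = (-6 + F - 6*F**2)*(1/(2*F)) = (-6 + F - 6*F**2)/(2*F))
38488 - Z(-120) = 38488 - (1/2 - 3*(-120) - 3/(-120)) = 38488 - (1/2 + 360 - 3*(-1/120)) = 38488 - (1/2 + 360 + 1/40) = 38488 - 1*14421/40 = 38488 - 14421/40 = 1525099/40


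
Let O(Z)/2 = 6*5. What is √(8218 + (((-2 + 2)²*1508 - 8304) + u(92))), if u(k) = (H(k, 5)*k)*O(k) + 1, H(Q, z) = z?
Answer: √27515 ≈ 165.88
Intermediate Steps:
O(Z) = 60 (O(Z) = 2*(6*5) = 2*30 = 60)
u(k) = 1 + 300*k (u(k) = (5*k)*60 + 1 = 300*k + 1 = 1 + 300*k)
√(8218 + (((-2 + 2)²*1508 - 8304) + u(92))) = √(8218 + (((-2 + 2)²*1508 - 8304) + (1 + 300*92))) = √(8218 + ((0²*1508 - 8304) + (1 + 27600))) = √(8218 + ((0*1508 - 8304) + 27601)) = √(8218 + ((0 - 8304) + 27601)) = √(8218 + (-8304 + 27601)) = √(8218 + 19297) = √27515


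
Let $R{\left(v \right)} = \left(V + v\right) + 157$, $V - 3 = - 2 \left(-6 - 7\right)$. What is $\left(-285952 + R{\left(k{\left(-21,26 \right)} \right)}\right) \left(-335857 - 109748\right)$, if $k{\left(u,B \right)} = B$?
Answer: $127327172700$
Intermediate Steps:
$V = 29$ ($V = 3 - 2 \left(-6 - 7\right) = 3 - -26 = 3 + 26 = 29$)
$R{\left(v \right)} = 186 + v$ ($R{\left(v \right)} = \left(29 + v\right) + 157 = 186 + v$)
$\left(-285952 + R{\left(k{\left(-21,26 \right)} \right)}\right) \left(-335857 - 109748\right) = \left(-285952 + \left(186 + 26\right)\right) \left(-335857 - 109748\right) = \left(-285952 + 212\right) \left(-445605\right) = \left(-285740\right) \left(-445605\right) = 127327172700$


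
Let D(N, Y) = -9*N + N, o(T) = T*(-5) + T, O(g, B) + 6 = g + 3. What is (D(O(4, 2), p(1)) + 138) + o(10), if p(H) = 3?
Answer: 90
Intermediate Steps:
O(g, B) = -3 + g (O(g, B) = -6 + (g + 3) = -6 + (3 + g) = -3 + g)
o(T) = -4*T (o(T) = -5*T + T = -4*T)
D(N, Y) = -8*N
(D(O(4, 2), p(1)) + 138) + o(10) = (-8*(-3 + 4) + 138) - 4*10 = (-8*1 + 138) - 40 = (-8 + 138) - 40 = 130 - 40 = 90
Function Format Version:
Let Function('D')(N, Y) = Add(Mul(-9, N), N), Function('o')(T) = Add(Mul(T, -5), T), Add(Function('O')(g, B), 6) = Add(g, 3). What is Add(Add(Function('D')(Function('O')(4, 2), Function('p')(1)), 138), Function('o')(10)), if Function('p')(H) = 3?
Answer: 90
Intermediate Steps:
Function('O')(g, B) = Add(-3, g) (Function('O')(g, B) = Add(-6, Add(g, 3)) = Add(-6, Add(3, g)) = Add(-3, g))
Function('o')(T) = Mul(-4, T) (Function('o')(T) = Add(Mul(-5, T), T) = Mul(-4, T))
Function('D')(N, Y) = Mul(-8, N)
Add(Add(Function('D')(Function('O')(4, 2), Function('p')(1)), 138), Function('o')(10)) = Add(Add(Mul(-8, Add(-3, 4)), 138), Mul(-4, 10)) = Add(Add(Mul(-8, 1), 138), -40) = Add(Add(-8, 138), -40) = Add(130, -40) = 90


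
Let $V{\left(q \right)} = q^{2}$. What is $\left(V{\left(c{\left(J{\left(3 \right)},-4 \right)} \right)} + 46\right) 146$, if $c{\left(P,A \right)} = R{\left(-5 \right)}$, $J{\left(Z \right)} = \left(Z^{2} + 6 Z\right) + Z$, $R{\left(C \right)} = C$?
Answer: $10366$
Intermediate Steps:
$J{\left(Z \right)} = Z^{2} + 7 Z$
$c{\left(P,A \right)} = -5$
$\left(V{\left(c{\left(J{\left(3 \right)},-4 \right)} \right)} + 46\right) 146 = \left(\left(-5\right)^{2} + 46\right) 146 = \left(25 + 46\right) 146 = 71 \cdot 146 = 10366$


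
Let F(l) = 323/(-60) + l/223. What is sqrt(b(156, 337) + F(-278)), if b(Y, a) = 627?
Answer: 7*sqrt(566639655)/6690 ≈ 24.907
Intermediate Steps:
F(l) = -323/60 + l/223 (F(l) = 323*(-1/60) + l*(1/223) = -323/60 + l/223)
sqrt(b(156, 337) + F(-278)) = sqrt(627 + (-323/60 + (1/223)*(-278))) = sqrt(627 + (-323/60 - 278/223)) = sqrt(627 - 88709/13380) = sqrt(8300551/13380) = 7*sqrt(566639655)/6690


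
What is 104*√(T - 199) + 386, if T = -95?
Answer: 386 + 728*I*√6 ≈ 386.0 + 1783.2*I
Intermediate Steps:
104*√(T - 199) + 386 = 104*√(-95 - 199) + 386 = 104*√(-294) + 386 = 104*(7*I*√6) + 386 = 728*I*√6 + 386 = 386 + 728*I*√6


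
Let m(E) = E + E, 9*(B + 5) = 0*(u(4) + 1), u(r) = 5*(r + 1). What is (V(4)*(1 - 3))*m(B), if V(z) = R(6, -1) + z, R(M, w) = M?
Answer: 200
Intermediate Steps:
u(r) = 5 + 5*r (u(r) = 5*(1 + r) = 5 + 5*r)
B = -5 (B = -5 + (0*((5 + 5*4) + 1))/9 = -5 + (0*((5 + 20) + 1))/9 = -5 + (0*(25 + 1))/9 = -5 + (0*26)/9 = -5 + (1/9)*0 = -5 + 0 = -5)
V(z) = 6 + z
m(E) = 2*E
(V(4)*(1 - 3))*m(B) = ((6 + 4)*(1 - 3))*(2*(-5)) = (10*(-2))*(-10) = -20*(-10) = 200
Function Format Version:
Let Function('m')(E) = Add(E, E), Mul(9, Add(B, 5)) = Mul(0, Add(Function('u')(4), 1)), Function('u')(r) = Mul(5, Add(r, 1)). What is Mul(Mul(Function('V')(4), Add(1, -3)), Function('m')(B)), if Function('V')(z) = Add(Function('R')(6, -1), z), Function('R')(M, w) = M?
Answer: 200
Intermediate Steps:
Function('u')(r) = Add(5, Mul(5, r)) (Function('u')(r) = Mul(5, Add(1, r)) = Add(5, Mul(5, r)))
B = -5 (B = Add(-5, Mul(Rational(1, 9), Mul(0, Add(Add(5, Mul(5, 4)), 1)))) = Add(-5, Mul(Rational(1, 9), Mul(0, Add(Add(5, 20), 1)))) = Add(-5, Mul(Rational(1, 9), Mul(0, Add(25, 1)))) = Add(-5, Mul(Rational(1, 9), Mul(0, 26))) = Add(-5, Mul(Rational(1, 9), 0)) = Add(-5, 0) = -5)
Function('V')(z) = Add(6, z)
Function('m')(E) = Mul(2, E)
Mul(Mul(Function('V')(4), Add(1, -3)), Function('m')(B)) = Mul(Mul(Add(6, 4), Add(1, -3)), Mul(2, -5)) = Mul(Mul(10, -2), -10) = Mul(-20, -10) = 200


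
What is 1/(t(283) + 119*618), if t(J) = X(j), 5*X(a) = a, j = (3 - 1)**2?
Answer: 5/367714 ≈ 1.3598e-5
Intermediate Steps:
j = 4 (j = 2**2 = 4)
X(a) = a/5
t(J) = 4/5 (t(J) = (1/5)*4 = 4/5)
1/(t(283) + 119*618) = 1/(4/5 + 119*618) = 1/(4/5 + 73542) = 1/(367714/5) = 5/367714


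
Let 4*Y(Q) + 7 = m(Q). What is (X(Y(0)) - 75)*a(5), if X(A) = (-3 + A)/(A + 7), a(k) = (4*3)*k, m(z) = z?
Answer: -31880/7 ≈ -4554.3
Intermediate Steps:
a(k) = 12*k
Y(Q) = -7/4 + Q/4
X(A) = (-3 + A)/(7 + A)
(X(Y(0)) - 75)*a(5) = ((-3 + (-7/4 + (¼)*0))/(7 + (-7/4 + (¼)*0)) - 75)*(12*5) = ((-3 + (-7/4 + 0))/(7 + (-7/4 + 0)) - 75)*60 = ((-3 - 7/4)/(7 - 7/4) - 75)*60 = (-19/4/(21/4) - 75)*60 = ((4/21)*(-19/4) - 75)*60 = (-19/21 - 75)*60 = -1594/21*60 = -31880/7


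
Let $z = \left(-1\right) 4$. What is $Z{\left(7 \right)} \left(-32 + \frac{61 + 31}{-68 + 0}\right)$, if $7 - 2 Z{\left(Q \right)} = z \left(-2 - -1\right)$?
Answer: $- \frac{1701}{34} \approx -50.029$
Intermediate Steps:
$z = -4$
$Z{\left(Q \right)} = \frac{3}{2}$ ($Z{\left(Q \right)} = \frac{7}{2} - \frac{\left(-4\right) \left(-2 - -1\right)}{2} = \frac{7}{2} - \frac{\left(-4\right) \left(-2 + 1\right)}{2} = \frac{7}{2} - \frac{\left(-4\right) \left(-1\right)}{2} = \frac{7}{2} - 2 = \frac{3}{2}$)
$Z{\left(7 \right)} \left(-32 + \frac{61 + 31}{-68 + 0}\right) = \frac{3 \left(-32 + \frac{61 + 31}{-68 + 0}\right)}{2} = \frac{3 \left(-32 + \frac{92}{-68}\right)}{2} = \frac{3 \left(-32 + 92 \left(- \frac{1}{68}\right)\right)}{2} = \frac{3 \left(-32 - \frac{23}{17}\right)}{2} = \frac{3}{2} \left(- \frac{567}{17}\right) = - \frac{1701}{34}$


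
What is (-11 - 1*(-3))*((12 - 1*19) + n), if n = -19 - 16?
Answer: 336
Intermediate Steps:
n = -35
(-11 - 1*(-3))*((12 - 1*19) + n) = (-11 - 1*(-3))*((12 - 1*19) - 35) = (-11 + 3)*((12 - 19) - 35) = -8*(-7 - 35) = -8*(-42) = 336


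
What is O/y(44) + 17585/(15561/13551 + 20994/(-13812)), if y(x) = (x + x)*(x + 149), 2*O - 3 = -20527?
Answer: -141162918510869/2983400948 ≈ -47316.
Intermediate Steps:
O = -10262 (O = 3/2 + (½)*(-20527) = 3/2 - 20527/2 = -10262)
y(x) = 2*x*(149 + x) (y(x) = (2*x)*(149 + x) = 2*x*(149 + x))
O/y(44) + 17585/(15561/13551 + 20994/(-13812)) = -10262*1/(88*(149 + 44)) + 17585/(15561/13551 + 20994/(-13812)) = -10262/(2*44*193) + 17585/(15561*(1/13551) + 20994*(-1/13812)) = -10262/16984 + 17585/(5187/4517 - 3499/2302) = -10262*1/16984 + 17585/(-3864509/10398134) = -5131/8492 + 17585*(-10398134/3864509) = -5131/8492 - 182851186390/3864509 = -141162918510869/2983400948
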